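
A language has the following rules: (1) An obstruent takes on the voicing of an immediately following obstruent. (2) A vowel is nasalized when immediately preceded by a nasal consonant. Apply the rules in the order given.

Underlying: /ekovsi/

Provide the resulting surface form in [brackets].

[ekofsi]

Rule 1: /v/ before /s/ (voiceless) → [f]
After rule 1: ekofsi
Rule 2: no segment meets the rule's conditions; no change.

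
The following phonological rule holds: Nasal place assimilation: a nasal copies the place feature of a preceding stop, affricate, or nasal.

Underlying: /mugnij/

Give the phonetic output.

/n/ after /g/ (velar) → [ŋ]

[mugŋij]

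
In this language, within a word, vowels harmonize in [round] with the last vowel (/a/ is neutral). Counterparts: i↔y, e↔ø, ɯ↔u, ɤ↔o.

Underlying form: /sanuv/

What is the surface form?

[sanuv]

no segment meets the rule's conditions; no change.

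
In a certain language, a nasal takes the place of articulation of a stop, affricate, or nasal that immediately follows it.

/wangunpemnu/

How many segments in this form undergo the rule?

/n/ before /g/ (velar) → [ŋ]
/n/ before /p/ (labial) → [m]
/m/ before /n/ (alveolar) → [n]
3 segments change.

3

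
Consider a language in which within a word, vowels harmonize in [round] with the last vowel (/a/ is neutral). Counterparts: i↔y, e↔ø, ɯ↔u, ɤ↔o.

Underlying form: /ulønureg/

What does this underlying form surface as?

[ɯlenɯreg]

/u/ harmonizes with /e/ ([-round]) → [ɯ]
/ø/ harmonizes with /e/ ([-round]) → [e]
/u/ harmonizes with /e/ ([-round]) → [ɯ]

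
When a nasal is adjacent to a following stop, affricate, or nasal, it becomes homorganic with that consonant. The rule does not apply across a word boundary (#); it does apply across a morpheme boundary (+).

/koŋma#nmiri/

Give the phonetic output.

[komma#mmiri]

/ŋ/ before /m/ (labial) → [m]
/n/ before /m/ (labial) → [m]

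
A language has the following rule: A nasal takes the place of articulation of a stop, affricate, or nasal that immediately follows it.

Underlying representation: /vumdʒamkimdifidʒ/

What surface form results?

[vuɲdʒaŋkindifidʒ]

/m/ before /dʒ/ (palatal) → [ɲ]
/m/ before /k/ (velar) → [ŋ]
/m/ before /d/ (alveolar) → [n]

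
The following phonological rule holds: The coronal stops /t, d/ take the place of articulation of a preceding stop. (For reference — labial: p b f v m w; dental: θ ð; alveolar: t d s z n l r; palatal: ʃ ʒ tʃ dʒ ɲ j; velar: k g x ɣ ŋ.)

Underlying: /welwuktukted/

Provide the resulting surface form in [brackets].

[welwukkukked]

/t/ after /k/ (velar) → [k]
/t/ after /k/ (velar) → [k]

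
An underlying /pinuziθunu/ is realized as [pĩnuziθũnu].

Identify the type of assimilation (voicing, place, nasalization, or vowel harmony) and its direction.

/i/→[ĩ] /u/→[ũ].
Each target copies a feature from the following segment, so the direction is regressive.

nasalization, regressive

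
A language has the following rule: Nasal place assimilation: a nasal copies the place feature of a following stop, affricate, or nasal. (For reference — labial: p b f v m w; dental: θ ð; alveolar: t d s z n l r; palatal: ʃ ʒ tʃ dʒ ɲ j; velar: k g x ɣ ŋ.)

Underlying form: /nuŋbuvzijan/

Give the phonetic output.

/ŋ/ before /b/ (labial) → [m]

[numbuvzijan]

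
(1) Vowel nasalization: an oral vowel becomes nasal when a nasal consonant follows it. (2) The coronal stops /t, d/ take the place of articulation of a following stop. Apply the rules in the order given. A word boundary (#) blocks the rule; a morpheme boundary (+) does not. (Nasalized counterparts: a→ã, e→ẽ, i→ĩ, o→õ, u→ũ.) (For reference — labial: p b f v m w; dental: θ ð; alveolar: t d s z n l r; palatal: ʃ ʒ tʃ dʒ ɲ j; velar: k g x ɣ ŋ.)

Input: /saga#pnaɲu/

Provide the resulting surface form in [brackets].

Rule 1: /a/ before nasal /ɲ/ → [ã]
After rule 1: saga#pnãɲu
Rule 2: no segment meets the rule's conditions; no change.

[saga#pnãɲu]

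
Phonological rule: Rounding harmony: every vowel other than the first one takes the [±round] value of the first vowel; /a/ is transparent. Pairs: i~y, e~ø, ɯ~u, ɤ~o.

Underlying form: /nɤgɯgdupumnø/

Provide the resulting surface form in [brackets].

[nɤgɯgdɯpɯmne]

/u/ harmonizes with /ɤ/ ([-round]) → [ɯ]
/u/ harmonizes with /ɤ/ ([-round]) → [ɯ]
/ø/ harmonizes with /ɤ/ ([-round]) → [e]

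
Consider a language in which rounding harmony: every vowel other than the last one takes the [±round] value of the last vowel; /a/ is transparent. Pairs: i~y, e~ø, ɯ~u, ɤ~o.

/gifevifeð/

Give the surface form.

[gifevifeð]

no segment meets the rule's conditions; no change.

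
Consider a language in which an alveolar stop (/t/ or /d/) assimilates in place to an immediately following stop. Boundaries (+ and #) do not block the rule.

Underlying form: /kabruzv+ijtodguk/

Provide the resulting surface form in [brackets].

[kabruzv+ijtogguk]

/d/ before /g/ (velar) → [g]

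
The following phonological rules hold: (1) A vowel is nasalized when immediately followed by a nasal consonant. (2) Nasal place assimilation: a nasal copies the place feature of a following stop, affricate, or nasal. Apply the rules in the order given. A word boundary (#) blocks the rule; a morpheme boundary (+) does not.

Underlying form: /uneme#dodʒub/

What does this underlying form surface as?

Rule 1: /u/ before nasal /n/ → [ũ]
Rule 1: /e/ before nasal /m/ → [ẽ]
After rule 1: ũnẽme#dodʒub
Rule 2: no segment meets the rule's conditions; no change.

[ũnẽme#dodʒub]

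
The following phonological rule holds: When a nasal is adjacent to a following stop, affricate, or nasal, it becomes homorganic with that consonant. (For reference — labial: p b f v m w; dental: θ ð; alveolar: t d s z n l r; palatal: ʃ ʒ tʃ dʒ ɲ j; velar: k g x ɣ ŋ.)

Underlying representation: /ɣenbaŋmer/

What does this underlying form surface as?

[ɣembammer]

/n/ before /b/ (labial) → [m]
/ŋ/ before /m/ (labial) → [m]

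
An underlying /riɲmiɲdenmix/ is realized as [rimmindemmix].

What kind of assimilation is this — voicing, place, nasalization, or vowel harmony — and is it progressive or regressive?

/ɲ/→[m] /ɲ/→[n] /n/→[m].
Each target copies a feature from the following segment, so the direction is regressive.

place assimilation, regressive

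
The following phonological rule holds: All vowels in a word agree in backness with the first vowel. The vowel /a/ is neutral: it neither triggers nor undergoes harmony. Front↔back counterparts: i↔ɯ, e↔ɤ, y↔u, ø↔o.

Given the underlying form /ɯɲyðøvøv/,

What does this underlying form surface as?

/y/ harmonizes with /ɯ/ ([+back]) → [u]
/ø/ harmonizes with /ɯ/ ([+back]) → [o]
/ø/ harmonizes with /ɯ/ ([+back]) → [o]

[ɯɲuðovov]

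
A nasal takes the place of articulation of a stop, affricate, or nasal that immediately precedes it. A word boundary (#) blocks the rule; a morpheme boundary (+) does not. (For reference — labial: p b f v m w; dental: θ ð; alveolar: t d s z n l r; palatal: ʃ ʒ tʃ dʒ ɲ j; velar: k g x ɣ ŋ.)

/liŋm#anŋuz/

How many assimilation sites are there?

2

/m/ after /ŋ/ (velar) → [ŋ]
/ŋ/ after /n/ (alveolar) → [n]
2 segments change.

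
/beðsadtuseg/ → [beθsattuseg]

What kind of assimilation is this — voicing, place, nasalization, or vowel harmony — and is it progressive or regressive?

voicing assimilation, regressive

/ð/→[θ] /d/→[t].
Each target copies a feature from the following segment, so the direction is regressive.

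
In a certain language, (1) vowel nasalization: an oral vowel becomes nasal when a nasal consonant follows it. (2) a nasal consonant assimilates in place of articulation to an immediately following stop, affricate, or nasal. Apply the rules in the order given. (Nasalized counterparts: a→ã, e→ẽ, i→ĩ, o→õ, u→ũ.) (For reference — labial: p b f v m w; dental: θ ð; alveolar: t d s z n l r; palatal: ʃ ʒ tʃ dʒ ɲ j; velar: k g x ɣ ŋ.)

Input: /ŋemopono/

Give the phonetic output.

[ŋẽmopõno]

Rule 1: /e/ before nasal /m/ → [ẽ]
Rule 1: /o/ before nasal /n/ → [õ]
After rule 1: ŋẽmopõno
Rule 2: no segment meets the rule's conditions; no change.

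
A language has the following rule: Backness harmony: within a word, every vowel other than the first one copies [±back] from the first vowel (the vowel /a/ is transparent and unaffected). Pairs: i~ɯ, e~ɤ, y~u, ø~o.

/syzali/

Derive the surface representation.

no segment meets the rule's conditions; no change.

[syzali]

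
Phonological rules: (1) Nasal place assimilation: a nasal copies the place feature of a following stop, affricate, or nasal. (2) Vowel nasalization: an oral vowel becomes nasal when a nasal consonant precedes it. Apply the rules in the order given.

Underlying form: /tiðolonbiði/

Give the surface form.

Rule 1: /n/ before /b/ (labial) → [m]
After rule 1: tiðolombiði
Rule 2: no segment meets the rule's conditions; no change.

[tiðolombiði]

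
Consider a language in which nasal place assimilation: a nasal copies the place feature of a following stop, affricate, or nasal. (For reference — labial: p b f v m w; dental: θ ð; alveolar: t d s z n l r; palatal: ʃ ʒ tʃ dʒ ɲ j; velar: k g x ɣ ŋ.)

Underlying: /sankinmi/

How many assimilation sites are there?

/n/ before /k/ (velar) → [ŋ]
/n/ before /m/ (labial) → [m]
2 segments change.

2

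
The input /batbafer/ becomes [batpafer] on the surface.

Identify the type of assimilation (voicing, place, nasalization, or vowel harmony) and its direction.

voicing assimilation, progressive

/b/→[p].
Each target copies a feature from the preceding segment, so the direction is progressive.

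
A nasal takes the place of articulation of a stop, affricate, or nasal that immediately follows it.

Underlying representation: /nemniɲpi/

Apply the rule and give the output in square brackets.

/m/ before /n/ (alveolar) → [n]
/ɲ/ before /p/ (labial) → [m]

[nennimpi]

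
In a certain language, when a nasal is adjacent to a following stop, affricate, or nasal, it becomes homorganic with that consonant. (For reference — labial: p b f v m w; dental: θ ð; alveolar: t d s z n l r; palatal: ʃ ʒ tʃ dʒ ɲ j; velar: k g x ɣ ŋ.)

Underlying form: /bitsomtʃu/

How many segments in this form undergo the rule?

1

/m/ before /tʃ/ (palatal) → [ɲ]
1 segment changes.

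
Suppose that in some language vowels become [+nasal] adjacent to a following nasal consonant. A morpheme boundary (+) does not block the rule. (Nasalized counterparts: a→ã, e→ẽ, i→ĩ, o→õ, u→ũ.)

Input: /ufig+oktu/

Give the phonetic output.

no segment meets the rule's conditions; no change.

[ufig+oktu]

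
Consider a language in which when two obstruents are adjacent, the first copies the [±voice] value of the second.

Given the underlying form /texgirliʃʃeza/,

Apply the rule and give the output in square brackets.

/x/ before /g/ (voiced) → [ɣ]

[teɣgirliʃʃeza]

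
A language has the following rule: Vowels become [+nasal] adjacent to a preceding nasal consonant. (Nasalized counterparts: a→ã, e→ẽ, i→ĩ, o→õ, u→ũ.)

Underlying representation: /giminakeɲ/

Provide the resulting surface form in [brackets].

/i/ after nasal /m/ → [ĩ]
/a/ after nasal /n/ → [ã]

[gimĩnãkeɲ]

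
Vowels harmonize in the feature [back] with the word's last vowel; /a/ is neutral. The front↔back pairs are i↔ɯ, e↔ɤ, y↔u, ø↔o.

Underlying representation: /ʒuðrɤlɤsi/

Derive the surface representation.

[ʒyðrelesi]

/u/ harmonizes with /i/ ([-back]) → [y]
/ɤ/ harmonizes with /i/ ([-back]) → [e]
/ɤ/ harmonizes with /i/ ([-back]) → [e]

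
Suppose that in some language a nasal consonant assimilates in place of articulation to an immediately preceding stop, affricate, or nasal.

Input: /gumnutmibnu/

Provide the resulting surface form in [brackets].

/n/ after /m/ (labial) → [m]
/m/ after /t/ (alveolar) → [n]
/n/ after /b/ (labial) → [m]

[gummutnibmu]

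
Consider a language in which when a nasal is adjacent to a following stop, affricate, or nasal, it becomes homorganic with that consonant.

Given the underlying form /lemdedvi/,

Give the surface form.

/m/ before /d/ (alveolar) → [n]

[lendedvi]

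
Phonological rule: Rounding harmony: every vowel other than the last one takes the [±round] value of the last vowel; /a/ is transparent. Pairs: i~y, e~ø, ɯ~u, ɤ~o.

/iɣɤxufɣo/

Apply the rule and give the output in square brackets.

/i/ harmonizes with /o/ ([+round]) → [y]
/ɤ/ harmonizes with /o/ ([+round]) → [o]

[yɣoxufɣo]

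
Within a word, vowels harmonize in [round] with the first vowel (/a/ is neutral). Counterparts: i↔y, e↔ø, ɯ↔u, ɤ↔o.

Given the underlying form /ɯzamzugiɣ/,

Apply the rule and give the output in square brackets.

[ɯzamzɯgiɣ]

/u/ harmonizes with /ɯ/ ([-round]) → [ɯ]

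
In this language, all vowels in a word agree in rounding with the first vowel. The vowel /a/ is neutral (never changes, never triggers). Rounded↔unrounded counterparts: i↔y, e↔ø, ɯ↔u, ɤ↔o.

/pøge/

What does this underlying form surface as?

[pøgø]

/e/ harmonizes with /ø/ ([+round]) → [ø]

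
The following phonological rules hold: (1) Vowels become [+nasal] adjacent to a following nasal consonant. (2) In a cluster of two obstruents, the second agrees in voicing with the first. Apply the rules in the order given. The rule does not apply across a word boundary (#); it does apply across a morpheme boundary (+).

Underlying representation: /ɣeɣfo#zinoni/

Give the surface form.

Rule 1: /i/ before nasal /n/ → [ĩ]
Rule 1: /o/ before nasal /n/ → [õ]
After rule 1: ɣeɣfo#zĩnõni
Rule 2: /f/ after /ɣ/ (voiced) → [v]

[ɣeɣvo#zĩnõni]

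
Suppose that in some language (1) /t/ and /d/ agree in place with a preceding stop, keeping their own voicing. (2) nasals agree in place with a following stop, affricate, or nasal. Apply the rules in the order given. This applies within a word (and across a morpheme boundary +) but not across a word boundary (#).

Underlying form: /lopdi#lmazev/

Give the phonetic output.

Rule 1: /d/ after /p/ (labial) → [b]
After rule 1: lopbi#lmazev
Rule 2: no segment meets the rule's conditions; no change.

[lopbi#lmazev]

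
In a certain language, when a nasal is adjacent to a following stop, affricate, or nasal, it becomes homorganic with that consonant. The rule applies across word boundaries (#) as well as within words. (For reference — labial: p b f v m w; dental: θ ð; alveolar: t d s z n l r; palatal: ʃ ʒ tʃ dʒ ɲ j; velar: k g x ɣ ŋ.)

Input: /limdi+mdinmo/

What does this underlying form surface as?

[lindi+ndimmo]

/m/ before /d/ (alveolar) → [n]
/m/ before /d/ (alveolar) → [n]
/n/ before /m/ (labial) → [m]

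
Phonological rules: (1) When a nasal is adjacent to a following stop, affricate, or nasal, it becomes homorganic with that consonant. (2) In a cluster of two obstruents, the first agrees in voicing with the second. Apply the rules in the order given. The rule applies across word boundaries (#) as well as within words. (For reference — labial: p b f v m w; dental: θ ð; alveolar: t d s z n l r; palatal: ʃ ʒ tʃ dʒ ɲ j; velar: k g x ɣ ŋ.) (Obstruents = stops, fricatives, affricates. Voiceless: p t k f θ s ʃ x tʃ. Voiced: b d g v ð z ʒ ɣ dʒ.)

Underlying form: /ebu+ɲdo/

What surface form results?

[ebu+ndo]

Rule 1: /ɲ/ before /d/ (alveolar) → [n]
After rule 1: ebu+ndo
Rule 2: no segment meets the rule's conditions; no change.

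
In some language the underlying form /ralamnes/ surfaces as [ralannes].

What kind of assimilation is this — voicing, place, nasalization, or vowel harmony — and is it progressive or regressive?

/m/→[n].
Each target copies a feature from the following segment, so the direction is regressive.

place assimilation, regressive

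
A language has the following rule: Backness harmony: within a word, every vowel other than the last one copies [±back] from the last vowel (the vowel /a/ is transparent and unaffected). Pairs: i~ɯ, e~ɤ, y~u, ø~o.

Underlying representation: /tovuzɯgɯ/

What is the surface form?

[tovuzɯgɯ]

no segment meets the rule's conditions; no change.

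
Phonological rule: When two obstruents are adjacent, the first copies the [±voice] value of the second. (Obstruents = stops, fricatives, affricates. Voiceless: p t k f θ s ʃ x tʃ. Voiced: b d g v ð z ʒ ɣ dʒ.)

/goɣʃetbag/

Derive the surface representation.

[goxʃedbag]

/ɣ/ before /ʃ/ (voiceless) → [x]
/t/ before /b/ (voiced) → [d]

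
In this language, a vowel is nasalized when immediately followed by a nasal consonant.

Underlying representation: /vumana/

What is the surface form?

/u/ before nasal /m/ → [ũ]
/a/ before nasal /n/ → [ã]

[vũmãna]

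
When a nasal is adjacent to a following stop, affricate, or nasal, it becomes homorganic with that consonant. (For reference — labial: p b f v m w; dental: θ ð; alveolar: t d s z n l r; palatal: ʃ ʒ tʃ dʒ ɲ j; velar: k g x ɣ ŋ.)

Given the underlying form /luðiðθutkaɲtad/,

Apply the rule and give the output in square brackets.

[luðiðθutkantad]

/ɲ/ before /t/ (alveolar) → [n]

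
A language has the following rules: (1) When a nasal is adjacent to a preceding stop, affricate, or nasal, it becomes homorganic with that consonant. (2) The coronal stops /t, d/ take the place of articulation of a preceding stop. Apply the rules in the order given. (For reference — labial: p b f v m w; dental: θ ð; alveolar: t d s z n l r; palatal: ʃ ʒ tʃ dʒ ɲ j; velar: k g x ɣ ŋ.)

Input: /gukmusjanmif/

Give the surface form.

Rule 1: /m/ after /k/ (velar) → [ŋ]
Rule 1: /m/ after /n/ (alveolar) → [n]
After rule 1: gukŋusjannif
Rule 2: no segment meets the rule's conditions; no change.

[gukŋusjannif]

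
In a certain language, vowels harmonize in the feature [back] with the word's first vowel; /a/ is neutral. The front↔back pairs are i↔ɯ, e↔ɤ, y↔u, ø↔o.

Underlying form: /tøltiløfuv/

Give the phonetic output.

/u/ harmonizes with /ø/ ([-back]) → [y]

[tøltiløfyv]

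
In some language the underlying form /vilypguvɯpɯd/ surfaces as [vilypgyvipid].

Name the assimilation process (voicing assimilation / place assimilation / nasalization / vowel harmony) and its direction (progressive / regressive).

/u/→[y] /ɯ/→[i] /ɯ/→[i].
Vowels agree with the first vowel, so the harmony is progressive.

vowel harmony, progressive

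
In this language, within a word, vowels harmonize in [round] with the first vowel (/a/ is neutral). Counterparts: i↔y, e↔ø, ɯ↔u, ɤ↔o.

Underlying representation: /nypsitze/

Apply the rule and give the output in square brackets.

[nypsytzø]

/i/ harmonizes with /y/ ([+round]) → [y]
/e/ harmonizes with /y/ ([+round]) → [ø]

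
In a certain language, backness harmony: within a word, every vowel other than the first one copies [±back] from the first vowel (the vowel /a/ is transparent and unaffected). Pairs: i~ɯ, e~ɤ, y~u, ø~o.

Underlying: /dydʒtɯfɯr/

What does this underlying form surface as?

/ɯ/ harmonizes with /y/ ([-back]) → [i]
/ɯ/ harmonizes with /y/ ([-back]) → [i]

[dydʒtifir]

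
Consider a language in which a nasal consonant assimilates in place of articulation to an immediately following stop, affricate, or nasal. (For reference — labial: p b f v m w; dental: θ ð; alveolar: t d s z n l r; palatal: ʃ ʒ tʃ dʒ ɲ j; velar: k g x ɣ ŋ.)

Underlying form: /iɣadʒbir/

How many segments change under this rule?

No segment meets the rule's conditions.

0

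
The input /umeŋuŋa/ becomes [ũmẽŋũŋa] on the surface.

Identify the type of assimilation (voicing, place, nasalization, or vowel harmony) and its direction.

/u/→[ũ] /e/→[ẽ] /u/→[ũ].
Each target copies a feature from the following segment, so the direction is regressive.

nasalization, regressive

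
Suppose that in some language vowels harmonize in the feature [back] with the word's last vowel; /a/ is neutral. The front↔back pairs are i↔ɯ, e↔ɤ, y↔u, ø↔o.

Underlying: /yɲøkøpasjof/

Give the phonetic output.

/y/ harmonizes with /o/ ([+back]) → [u]
/ø/ harmonizes with /o/ ([+back]) → [o]
/ø/ harmonizes with /o/ ([+back]) → [o]

[uɲokopasjof]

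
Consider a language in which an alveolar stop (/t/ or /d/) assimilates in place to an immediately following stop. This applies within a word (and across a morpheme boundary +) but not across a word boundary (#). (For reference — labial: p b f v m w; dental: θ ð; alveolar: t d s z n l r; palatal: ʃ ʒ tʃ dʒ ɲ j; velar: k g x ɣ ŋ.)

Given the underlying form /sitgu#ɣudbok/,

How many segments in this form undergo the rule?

2

/t/ before /g/ (velar) → [k]
/d/ before /b/ (labial) → [b]
2 segments change.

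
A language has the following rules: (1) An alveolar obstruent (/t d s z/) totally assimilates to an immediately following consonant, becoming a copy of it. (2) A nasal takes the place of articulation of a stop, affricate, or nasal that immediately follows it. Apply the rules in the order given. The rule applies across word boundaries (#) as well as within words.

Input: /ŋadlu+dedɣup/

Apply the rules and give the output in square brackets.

Rule 1: /d/ before /l/ → [l] (total assimilation)
Rule 1: /d/ before /ɣ/ → [ɣ] (total assimilation)
After rule 1: ŋallu+deɣɣup
Rule 2: no segment meets the rule's conditions; no change.

[ŋallu+deɣɣup]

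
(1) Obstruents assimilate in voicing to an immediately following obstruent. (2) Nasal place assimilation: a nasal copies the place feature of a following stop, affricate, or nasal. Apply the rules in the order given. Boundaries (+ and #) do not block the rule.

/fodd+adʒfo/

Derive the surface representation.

[fodd+atʃfo]

Rule 1: /dʒ/ before /f/ (voiceless) → [tʃ]
After rule 1: fodd+atʃfo
Rule 2: no segment meets the rule's conditions; no change.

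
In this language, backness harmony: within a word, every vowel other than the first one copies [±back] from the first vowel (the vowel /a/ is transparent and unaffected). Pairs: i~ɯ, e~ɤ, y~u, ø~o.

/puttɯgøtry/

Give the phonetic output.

[puttɯgotru]

/ø/ harmonizes with /u/ ([+back]) → [o]
/y/ harmonizes with /u/ ([+back]) → [u]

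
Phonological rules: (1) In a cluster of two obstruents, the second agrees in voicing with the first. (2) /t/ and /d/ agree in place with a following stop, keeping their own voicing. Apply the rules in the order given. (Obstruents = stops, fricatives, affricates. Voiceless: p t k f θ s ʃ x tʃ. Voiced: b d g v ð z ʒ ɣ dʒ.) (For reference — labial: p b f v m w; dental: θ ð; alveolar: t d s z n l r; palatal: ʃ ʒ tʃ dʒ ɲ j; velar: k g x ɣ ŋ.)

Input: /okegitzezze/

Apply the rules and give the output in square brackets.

Rule 1: /z/ after /t/ (voiceless) → [s]
After rule 1: okegitsezze
Rule 2: no segment meets the rule's conditions; no change.

[okegitsezze]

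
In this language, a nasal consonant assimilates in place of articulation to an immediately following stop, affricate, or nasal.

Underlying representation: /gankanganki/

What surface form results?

/n/ before /k/ (velar) → [ŋ]
/n/ before /g/ (velar) → [ŋ]
/n/ before /k/ (velar) → [ŋ]

[gaŋkaŋgaŋki]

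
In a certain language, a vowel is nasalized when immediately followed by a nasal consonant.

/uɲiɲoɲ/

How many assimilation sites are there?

/u/ before nasal /ɲ/ → [ũ]
/i/ before nasal /ɲ/ → [ĩ]
/o/ before nasal /ɲ/ → [õ]
3 segments change.

3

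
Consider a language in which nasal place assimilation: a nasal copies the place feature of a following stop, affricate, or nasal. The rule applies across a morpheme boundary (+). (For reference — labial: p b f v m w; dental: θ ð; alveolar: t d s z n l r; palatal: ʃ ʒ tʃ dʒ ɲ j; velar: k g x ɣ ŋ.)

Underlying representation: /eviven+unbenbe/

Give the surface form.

/n/ before /b/ (labial) → [m]
/n/ before /b/ (labial) → [m]

[eviven+umbembe]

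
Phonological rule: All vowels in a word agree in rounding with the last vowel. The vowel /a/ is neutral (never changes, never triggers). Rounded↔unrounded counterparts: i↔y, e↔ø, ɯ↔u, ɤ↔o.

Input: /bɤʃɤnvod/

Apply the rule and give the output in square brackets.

/ɤ/ harmonizes with /o/ ([+round]) → [o]
/ɤ/ harmonizes with /o/ ([+round]) → [o]

[boʃonvod]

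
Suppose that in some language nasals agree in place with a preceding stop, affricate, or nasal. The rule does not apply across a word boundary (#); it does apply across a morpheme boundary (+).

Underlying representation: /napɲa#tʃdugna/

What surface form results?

[napma#tʃdugŋa]

/ɲ/ after /p/ (labial) → [m]
/n/ after /g/ (velar) → [ŋ]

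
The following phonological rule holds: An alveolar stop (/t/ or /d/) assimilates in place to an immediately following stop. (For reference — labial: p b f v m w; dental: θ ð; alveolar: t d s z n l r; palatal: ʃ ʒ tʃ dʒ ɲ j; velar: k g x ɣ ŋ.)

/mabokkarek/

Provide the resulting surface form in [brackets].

no segment meets the rule's conditions; no change.

[mabokkarek]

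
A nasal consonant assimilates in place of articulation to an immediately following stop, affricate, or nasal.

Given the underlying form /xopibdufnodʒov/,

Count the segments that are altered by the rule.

No segment meets the rule's conditions.

0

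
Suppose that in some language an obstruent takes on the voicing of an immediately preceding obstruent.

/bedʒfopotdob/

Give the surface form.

[bedʒvopottob]

/f/ after /dʒ/ (voiced) → [v]
/d/ after /t/ (voiceless) → [t]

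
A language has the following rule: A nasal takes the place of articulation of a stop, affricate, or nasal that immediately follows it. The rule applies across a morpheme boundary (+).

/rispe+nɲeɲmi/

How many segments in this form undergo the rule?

2

/n/ before /ɲ/ (palatal) → [ɲ]
/ɲ/ before /m/ (labial) → [m]
2 segments change.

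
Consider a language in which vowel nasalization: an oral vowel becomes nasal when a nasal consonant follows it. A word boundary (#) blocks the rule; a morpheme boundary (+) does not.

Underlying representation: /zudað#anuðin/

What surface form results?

/a/ before nasal /n/ → [ã]
/i/ before nasal /n/ → [ĩ]

[zudað#ãnuðĩn]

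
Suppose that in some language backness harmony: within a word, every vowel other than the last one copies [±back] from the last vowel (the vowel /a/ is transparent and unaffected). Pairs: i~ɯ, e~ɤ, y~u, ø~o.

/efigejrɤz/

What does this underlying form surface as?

[ɤfɯgɤjrɤz]

/e/ harmonizes with /ɤ/ ([+back]) → [ɤ]
/i/ harmonizes with /ɤ/ ([+back]) → [ɯ]
/e/ harmonizes with /ɤ/ ([+back]) → [ɤ]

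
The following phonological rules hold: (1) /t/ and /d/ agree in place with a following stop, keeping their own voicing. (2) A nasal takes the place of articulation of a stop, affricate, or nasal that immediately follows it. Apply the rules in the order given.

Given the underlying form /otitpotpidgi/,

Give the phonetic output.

Rule 1: /t/ before /p/ (labial) → [p]
Rule 1: /t/ before /p/ (labial) → [p]
Rule 1: /d/ before /g/ (velar) → [g]
After rule 1: otippoppiggi
Rule 2: no segment meets the rule's conditions; no change.

[otippoppiggi]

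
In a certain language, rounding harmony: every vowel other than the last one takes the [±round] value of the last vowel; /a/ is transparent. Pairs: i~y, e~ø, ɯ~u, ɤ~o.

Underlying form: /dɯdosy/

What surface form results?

/ɯ/ harmonizes with /y/ ([+round]) → [u]

[dudosy]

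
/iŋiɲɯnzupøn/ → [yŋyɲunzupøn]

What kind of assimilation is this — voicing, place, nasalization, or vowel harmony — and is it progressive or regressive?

/i/→[y] /i/→[y] /ɯ/→[u].
Vowels agree with the last vowel, so the harmony is regressive.

vowel harmony, regressive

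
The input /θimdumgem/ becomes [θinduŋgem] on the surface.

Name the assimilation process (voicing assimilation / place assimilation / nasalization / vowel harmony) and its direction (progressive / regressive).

place assimilation, regressive

/m/→[n] /m/→[ŋ].
Each target copies a feature from the following segment, so the direction is regressive.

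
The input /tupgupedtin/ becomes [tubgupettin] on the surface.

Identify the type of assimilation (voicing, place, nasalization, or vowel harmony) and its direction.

voicing assimilation, regressive

/p/→[b] /d/→[t].
Each target copies a feature from the following segment, so the direction is regressive.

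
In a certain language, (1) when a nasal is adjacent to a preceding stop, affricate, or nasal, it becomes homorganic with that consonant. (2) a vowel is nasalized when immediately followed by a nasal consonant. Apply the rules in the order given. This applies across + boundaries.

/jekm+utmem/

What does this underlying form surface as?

[jekŋ+utnẽm]

Rule 1: /m/ after /k/ (velar) → [ŋ]
Rule 1: /m/ after /t/ (alveolar) → [n]
After rule 1: jekŋ+utnem
Rule 2: /e/ before nasal /m/ → [ẽ]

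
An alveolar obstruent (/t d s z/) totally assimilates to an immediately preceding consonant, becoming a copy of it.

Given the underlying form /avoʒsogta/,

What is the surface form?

[avoʒʒogga]

/s/ after /ʒ/ → [ʒ] (total assimilation)
/t/ after /g/ → [g] (total assimilation)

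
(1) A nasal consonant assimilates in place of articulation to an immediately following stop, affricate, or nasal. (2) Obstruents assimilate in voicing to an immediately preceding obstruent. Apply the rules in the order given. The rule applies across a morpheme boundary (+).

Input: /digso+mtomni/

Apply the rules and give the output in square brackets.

[digzo+ntonni]

Rule 1: /m/ before /t/ (alveolar) → [n]
Rule 1: /m/ before /n/ (alveolar) → [n]
After rule 1: digso+ntonni
Rule 2: /s/ after /g/ (voiced) → [z]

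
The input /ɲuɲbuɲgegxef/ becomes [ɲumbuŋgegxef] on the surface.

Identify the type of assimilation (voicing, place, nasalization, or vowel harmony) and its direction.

/ɲ/→[m] /ɲ/→[ŋ].
Each target copies a feature from the following segment, so the direction is regressive.

place assimilation, regressive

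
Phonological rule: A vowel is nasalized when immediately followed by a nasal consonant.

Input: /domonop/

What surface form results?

/o/ before nasal /m/ → [õ]
/o/ before nasal /n/ → [õ]

[dõmõnop]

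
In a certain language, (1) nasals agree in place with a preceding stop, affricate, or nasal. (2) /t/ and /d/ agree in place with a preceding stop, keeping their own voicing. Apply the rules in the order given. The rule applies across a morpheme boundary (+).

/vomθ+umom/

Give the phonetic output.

Rule 1: no segment meets the rule's conditions; no change.
After rule 1: vomθ+umom
Rule 2: no segment meets the rule's conditions; no change.

[vomθ+umom]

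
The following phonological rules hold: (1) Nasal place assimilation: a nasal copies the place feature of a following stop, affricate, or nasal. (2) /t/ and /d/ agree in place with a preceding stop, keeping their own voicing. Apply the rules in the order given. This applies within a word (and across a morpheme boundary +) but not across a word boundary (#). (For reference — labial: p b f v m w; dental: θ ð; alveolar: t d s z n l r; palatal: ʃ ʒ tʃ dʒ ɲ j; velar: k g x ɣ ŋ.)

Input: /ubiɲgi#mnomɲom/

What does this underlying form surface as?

[ubiŋgi#nnoɲɲom]

Rule 1: /ɲ/ before /g/ (velar) → [ŋ]
Rule 1: /m/ before /n/ (alveolar) → [n]
Rule 1: /m/ before /ɲ/ (palatal) → [ɲ]
After rule 1: ubiŋgi#nnoɲɲom
Rule 2: no segment meets the rule's conditions; no change.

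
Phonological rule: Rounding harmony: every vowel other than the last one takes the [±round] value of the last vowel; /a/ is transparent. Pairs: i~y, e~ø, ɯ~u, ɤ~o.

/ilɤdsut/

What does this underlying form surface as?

[ylodsut]

/i/ harmonizes with /u/ ([+round]) → [y]
/ɤ/ harmonizes with /u/ ([+round]) → [o]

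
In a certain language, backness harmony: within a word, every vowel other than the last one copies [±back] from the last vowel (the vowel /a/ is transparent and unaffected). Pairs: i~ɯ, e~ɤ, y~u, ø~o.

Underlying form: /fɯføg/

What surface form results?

/ɯ/ harmonizes with /ø/ ([-back]) → [i]

[fiføg]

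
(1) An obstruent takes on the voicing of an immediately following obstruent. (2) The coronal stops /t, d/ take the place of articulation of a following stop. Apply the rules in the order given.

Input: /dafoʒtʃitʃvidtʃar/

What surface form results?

Rule 1: /ʒ/ before /tʃ/ (voiceless) → [ʃ]
Rule 1: /tʃ/ before /v/ (voiced) → [dʒ]
Rule 1: /d/ before /tʃ/ (voiceless) → [t]
After rule 1: dafoʃtʃidʒvittʃar
Rule 2: no segment meets the rule's conditions; no change.

[dafoʃtʃidʒvittʃar]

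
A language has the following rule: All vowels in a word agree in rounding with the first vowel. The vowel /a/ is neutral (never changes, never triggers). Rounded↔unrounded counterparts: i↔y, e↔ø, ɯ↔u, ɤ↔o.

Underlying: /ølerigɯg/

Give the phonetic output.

[ølørygug]

/e/ harmonizes with /ø/ ([+round]) → [ø]
/i/ harmonizes with /ø/ ([+round]) → [y]
/ɯ/ harmonizes with /ø/ ([+round]) → [u]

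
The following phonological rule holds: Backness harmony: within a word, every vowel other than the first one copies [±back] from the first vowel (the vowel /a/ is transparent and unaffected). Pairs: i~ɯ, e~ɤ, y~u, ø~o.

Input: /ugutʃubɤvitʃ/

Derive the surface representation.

/i/ harmonizes with /u/ ([+back]) → [ɯ]

[ugutʃubɤvɯtʃ]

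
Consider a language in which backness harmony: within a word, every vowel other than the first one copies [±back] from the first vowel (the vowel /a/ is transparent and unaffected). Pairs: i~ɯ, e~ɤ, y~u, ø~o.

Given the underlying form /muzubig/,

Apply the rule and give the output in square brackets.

[muzubɯg]

/i/ harmonizes with /u/ ([+back]) → [ɯ]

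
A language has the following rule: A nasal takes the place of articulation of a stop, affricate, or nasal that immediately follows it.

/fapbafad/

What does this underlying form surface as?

[fapbafad]

no segment meets the rule's conditions; no change.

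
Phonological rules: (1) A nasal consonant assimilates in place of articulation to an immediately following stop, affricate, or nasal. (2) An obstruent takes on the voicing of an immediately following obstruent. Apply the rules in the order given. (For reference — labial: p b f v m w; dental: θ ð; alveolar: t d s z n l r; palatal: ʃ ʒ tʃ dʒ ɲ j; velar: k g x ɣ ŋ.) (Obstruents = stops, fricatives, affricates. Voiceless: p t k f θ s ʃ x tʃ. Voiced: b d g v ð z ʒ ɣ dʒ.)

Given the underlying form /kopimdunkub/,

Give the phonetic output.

Rule 1: /m/ before /d/ (alveolar) → [n]
Rule 1: /n/ before /k/ (velar) → [ŋ]
After rule 1: kopinduŋkub
Rule 2: no segment meets the rule's conditions; no change.

[kopinduŋkub]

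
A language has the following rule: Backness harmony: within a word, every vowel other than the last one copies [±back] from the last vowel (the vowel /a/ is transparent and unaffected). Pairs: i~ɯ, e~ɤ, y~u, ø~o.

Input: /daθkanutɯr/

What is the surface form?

[daθkanutɯr]

no segment meets the rule's conditions; no change.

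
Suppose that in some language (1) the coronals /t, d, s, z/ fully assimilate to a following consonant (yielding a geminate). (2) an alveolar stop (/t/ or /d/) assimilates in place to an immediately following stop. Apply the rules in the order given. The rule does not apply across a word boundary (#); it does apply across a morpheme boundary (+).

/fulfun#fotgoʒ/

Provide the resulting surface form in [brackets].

Rule 1: /t/ before /g/ → [g] (total assimilation)
After rule 1: fulfun#foggoʒ
Rule 2: no segment meets the rule's conditions; no change.

[fulfun#foggoʒ]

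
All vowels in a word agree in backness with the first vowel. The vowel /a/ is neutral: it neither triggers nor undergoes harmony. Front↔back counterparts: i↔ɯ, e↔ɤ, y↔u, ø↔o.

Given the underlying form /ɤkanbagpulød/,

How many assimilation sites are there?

1

/ø/ harmonizes with /ɤ/ ([+back]) → [o]
1 segment changes.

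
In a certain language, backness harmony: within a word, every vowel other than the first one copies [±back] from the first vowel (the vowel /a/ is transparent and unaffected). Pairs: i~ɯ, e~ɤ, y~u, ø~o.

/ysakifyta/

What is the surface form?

no segment meets the rule's conditions; no change.

[ysakifyta]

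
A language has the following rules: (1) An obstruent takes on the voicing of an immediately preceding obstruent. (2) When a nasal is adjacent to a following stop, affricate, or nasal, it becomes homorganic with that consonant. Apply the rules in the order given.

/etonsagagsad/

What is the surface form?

Rule 1: /s/ after /g/ (voiced) → [z]
After rule 1: etonsagagzad
Rule 2: no segment meets the rule's conditions; no change.

[etonsagagzad]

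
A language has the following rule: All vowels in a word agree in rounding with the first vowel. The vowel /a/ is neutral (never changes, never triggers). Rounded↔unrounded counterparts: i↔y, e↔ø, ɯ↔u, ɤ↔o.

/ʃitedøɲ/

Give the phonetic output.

/ø/ harmonizes with /i/ ([-round]) → [e]

[ʃitedeɲ]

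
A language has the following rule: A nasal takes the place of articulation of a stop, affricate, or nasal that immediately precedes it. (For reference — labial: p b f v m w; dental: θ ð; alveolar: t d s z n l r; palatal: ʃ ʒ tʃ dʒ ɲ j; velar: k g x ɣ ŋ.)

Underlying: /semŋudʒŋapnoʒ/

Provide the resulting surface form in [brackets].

[semmudʒɲapmoʒ]

/ŋ/ after /m/ (labial) → [m]
/ŋ/ after /dʒ/ (palatal) → [ɲ]
/n/ after /p/ (labial) → [m]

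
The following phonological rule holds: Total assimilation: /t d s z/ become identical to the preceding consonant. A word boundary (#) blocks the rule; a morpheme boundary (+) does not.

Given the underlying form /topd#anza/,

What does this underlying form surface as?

/d/ after /p/ → [p] (total assimilation)
/z/ after /n/ → [n] (total assimilation)

[topp#anna]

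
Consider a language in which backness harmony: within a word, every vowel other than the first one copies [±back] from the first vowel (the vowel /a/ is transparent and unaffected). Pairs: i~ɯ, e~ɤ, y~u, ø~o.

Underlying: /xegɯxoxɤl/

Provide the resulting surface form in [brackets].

[xegixøxel]

/ɯ/ harmonizes with /e/ ([-back]) → [i]
/o/ harmonizes with /e/ ([-back]) → [ø]
/ɤ/ harmonizes with /e/ ([-back]) → [e]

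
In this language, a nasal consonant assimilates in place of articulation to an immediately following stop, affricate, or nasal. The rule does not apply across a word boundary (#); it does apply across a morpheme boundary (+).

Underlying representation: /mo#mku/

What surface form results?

/m/ before /k/ (velar) → [ŋ]

[mo#ŋku]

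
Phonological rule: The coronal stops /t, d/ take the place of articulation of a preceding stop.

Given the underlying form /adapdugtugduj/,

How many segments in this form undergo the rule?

3

/d/ after /p/ (labial) → [b]
/t/ after /g/ (velar) → [k]
/d/ after /g/ (velar) → [g]
3 segments change.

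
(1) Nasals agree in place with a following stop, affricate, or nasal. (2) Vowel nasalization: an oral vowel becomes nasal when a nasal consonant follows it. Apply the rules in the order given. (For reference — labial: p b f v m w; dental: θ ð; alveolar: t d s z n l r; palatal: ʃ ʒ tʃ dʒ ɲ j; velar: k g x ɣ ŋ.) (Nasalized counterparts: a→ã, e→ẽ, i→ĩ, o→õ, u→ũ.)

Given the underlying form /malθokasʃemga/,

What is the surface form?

[malθokasʃẽŋga]

Rule 1: /m/ before /g/ (velar) → [ŋ]
After rule 1: malθokasʃeŋga
Rule 2: /e/ before nasal /ŋ/ → [ẽ]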